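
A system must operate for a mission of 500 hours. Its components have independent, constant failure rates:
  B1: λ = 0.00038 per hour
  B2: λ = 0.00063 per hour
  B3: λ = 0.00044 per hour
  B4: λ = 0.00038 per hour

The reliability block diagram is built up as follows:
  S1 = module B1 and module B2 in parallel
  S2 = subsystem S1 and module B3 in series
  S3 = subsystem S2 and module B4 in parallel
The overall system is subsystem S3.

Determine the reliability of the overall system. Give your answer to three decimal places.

0.959

R(B1) = exp(−0.00038 × 500) = 0.82696
R(B2) = exp(−0.00063 × 500) = 0.72979
R(B3) = exp(−0.00044 × 500) = 0.80252
R(B4) = exp(−0.00038 × 500) = 0.82696
Parallel (B1 and B2): 1 − (1 − 0.82696)(1 − 0.72979) = 0.95324
Series ([0.95324] and B3): 0.95324 × 0.80252 = 0.76499
Parallel ([0.76499] and B4): 1 − (1 − 0.76499)(1 − 0.82696) = 0.959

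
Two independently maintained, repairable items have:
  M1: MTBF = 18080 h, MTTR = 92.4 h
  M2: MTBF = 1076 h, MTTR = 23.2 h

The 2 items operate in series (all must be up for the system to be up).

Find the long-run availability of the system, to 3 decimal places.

A(M1) = MTBF/(MTBF+MTTR) = 18080/(18080+92.4) = 0.994915
A(M2) = MTBF/(MTBF+MTTR) = 1076/(1076+23.2) = 0.978894
Series availability: 0.994915 × 0.978894 = 0.974

0.974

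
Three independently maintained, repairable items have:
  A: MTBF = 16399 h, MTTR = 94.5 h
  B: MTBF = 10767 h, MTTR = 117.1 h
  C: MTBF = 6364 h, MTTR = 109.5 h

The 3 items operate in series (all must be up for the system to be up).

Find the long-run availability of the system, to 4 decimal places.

A(A) = MTBF/(MTBF+MTTR) = 16399/(16399+94.5) = 0.994270
A(B) = MTBF/(MTBF+MTTR) = 10767/(10767+117.1) = 0.989241
A(C) = MTBF/(MTBF+MTTR) = 6364/(6364+109.5) = 0.983085
Series availability: 0.994270 × 0.989241 × 0.983085 = 0.9669

0.9669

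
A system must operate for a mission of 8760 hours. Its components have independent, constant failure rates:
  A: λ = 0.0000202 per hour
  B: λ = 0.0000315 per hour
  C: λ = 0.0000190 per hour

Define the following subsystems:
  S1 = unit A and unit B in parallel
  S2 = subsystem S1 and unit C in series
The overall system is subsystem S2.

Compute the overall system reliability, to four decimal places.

0.8136

R(A) = exp(−0.0000202 × 8760) = 0.837820
R(B) = exp(−0.0000315 × 8760) = 0.758858
R(C) = exp(−0.0000190 × 8760) = 0.846674
Parallel (A and B): 1 − (1 − 0.837820)(1 − 0.758858) = 0.960892
Series ([0.960892] and C): 0.960892 × 0.846674 = 0.8136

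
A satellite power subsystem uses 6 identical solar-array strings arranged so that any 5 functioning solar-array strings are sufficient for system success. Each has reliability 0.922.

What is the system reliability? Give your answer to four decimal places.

0.9261

R = Σ_{i=5}^{6} C(6,i) p^i (1−p)^{6−i} with p = 0.922
C(6,5)·0.922^5·0.078^1 = 0.311817
C(6,6)·0.922^6·0.078^0 = 0.614307
Sum = 0.9261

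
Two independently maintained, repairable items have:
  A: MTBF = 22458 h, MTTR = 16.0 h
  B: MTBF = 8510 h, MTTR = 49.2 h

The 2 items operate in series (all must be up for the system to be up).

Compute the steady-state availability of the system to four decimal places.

0.9935

A(A) = MTBF/(MTBF+MTTR) = 22458/(22458+16.0) = 0.999288
A(B) = MTBF/(MTBF+MTTR) = 8510/(8510+49.2) = 0.994252
Series availability: 0.999288 × 0.994252 = 0.9935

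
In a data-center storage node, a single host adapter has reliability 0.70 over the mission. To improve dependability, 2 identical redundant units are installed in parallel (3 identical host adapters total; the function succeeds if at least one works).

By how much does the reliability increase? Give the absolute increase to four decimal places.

R_before = 0.70
R_after = 1 − (1 − 0.70)^3 = 0.9730
ΔR = 0.9730 − 0.70 = 0.2730

0.2730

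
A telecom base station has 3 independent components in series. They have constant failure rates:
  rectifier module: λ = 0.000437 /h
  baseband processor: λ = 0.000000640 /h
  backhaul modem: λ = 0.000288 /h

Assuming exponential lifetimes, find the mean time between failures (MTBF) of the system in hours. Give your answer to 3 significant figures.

Series of exponential components: λ_sys = Σ λ_i
λ_sys = 0.000437 + 0.000000640 + 0.000288 = 7.2564e-04 /h
MTBF = 1 / λ_sys = 1380 h

1380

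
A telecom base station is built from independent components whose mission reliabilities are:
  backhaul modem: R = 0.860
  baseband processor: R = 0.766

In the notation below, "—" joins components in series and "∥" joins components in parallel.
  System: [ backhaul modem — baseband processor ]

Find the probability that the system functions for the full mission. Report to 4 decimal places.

Series (backhaul modem and baseband processor): 0.860000 × 0.766000 = 0.6588

0.6588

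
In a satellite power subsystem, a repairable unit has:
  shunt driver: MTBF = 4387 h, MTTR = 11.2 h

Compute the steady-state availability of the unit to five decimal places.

A(shunt driver) = MTBF/(MTBF+MTTR) = 4387/(4387+11.2) = 0.99745

0.99745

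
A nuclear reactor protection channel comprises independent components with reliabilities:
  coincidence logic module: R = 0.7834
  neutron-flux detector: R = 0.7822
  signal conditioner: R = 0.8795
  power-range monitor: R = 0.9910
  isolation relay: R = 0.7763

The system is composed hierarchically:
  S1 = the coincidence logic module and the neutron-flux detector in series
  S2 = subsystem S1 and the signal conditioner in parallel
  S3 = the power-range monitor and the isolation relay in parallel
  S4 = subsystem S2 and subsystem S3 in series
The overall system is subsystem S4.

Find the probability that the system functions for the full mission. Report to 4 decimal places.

Series (coincidence logic module and neutron-flux detector): 0.783400 × 0.782200 = 0.612775
Parallel ([0.612775] and signal conditioner): 1 − (1 − 0.612775)(1 − 0.879500) = 0.953339
Parallel (power-range monitor and isolation relay): 1 − (1 − 0.991000)(1 − 0.776300) = 0.997987
Series ([0.953339] and [0.997987]): 0.953339 × 0.997987 = 0.9514

0.9514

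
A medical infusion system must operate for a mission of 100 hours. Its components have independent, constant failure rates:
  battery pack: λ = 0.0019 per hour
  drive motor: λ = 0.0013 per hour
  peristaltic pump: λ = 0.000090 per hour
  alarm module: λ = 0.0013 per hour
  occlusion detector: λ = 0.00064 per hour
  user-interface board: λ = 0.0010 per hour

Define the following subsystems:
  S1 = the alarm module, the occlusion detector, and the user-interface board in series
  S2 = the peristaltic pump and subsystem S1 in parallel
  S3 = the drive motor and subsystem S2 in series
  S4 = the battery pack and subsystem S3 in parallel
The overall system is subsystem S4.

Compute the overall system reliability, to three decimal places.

0.979

R(battery pack) = exp(−0.0019 × 100) = 0.82696
R(drive motor) = exp(−0.0013 × 100) = 0.87810
R(peristaltic pump) = exp(−0.000090 × 100) = 0.99104
R(alarm module) = exp(−0.0013 × 100) = 0.87810
R(occlusion detector) = exp(−0.00064 × 100) = 0.93800
R(user-interface board) = exp(−0.0010 × 100) = 0.90484
Series (alarm module, occlusion detector, and user-interface board): 0.87810 × 0.93800 × 0.90484 = 0.74528
Parallel (peristaltic pump and [0.74528]): 1 − (1 − 0.99104)(1 − 0.74528) = 0.99772
Series (drive motor and [0.99772]): 0.87810 × 0.99772 = 0.87610
Parallel (battery pack and [0.87610]): 1 − (1 − 0.82696)(1 − 0.87610) = 0.979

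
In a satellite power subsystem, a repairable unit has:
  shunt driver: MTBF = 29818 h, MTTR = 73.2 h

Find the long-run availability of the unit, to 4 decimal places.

0.9976

A(shunt driver) = MTBF/(MTBF+MTTR) = 29818/(29818+73.2) = 0.9976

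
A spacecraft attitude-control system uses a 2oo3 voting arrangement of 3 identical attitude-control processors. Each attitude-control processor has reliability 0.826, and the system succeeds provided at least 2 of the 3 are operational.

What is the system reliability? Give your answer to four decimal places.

R = Σ_{i=2}^{3} C(3,i) p^i (1−p)^{3−i} with p = 0.826
C(3,2)·0.826^2·0.174^1 = 0.356148
C(3,3)·0.826^3·0.174^0 = 0.563560
Sum = 0.9197

0.9197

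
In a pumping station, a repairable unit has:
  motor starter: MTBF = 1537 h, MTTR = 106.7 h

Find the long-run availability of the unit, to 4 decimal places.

0.9351

A(motor starter) = MTBF/(MTBF+MTTR) = 1537/(1537+106.7) = 0.9351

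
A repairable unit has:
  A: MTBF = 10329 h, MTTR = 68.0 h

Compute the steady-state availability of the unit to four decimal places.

0.9935

A(A) = MTBF/(MTBF+MTTR) = 10329/(10329+68.0) = 0.9935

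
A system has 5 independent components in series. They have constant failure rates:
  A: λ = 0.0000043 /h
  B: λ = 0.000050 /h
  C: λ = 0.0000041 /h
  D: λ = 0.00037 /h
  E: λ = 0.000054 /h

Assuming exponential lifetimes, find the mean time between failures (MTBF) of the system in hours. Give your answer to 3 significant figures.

Series of exponential components: λ_sys = Σ λ_i
λ_sys = 0.0000043 + 0.000050 + 0.0000041 + 0.00037 + 0.000054 = 4.8240e-04 /h
MTBF = 1 / λ_sys = 2070 h

2070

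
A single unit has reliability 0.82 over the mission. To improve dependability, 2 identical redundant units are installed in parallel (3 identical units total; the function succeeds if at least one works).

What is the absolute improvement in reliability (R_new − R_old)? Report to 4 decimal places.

0.1742

R_before = 0.82
R_after = 1 − (1 − 0.82)^3 = 0.9942
ΔR = 0.9942 − 0.82 = 0.1742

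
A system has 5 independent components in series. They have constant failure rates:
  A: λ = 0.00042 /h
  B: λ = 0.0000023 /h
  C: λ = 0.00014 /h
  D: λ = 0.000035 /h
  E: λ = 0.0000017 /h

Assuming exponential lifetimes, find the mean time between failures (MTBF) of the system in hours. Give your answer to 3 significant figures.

1670

Series of exponential components: λ_sys = Σ λ_i
λ_sys = 0.00042 + 0.0000023 + 0.00014 + 0.000035 + 0.0000017 = 5.9900e-04 /h
MTBF = 1 / λ_sys = 1670 h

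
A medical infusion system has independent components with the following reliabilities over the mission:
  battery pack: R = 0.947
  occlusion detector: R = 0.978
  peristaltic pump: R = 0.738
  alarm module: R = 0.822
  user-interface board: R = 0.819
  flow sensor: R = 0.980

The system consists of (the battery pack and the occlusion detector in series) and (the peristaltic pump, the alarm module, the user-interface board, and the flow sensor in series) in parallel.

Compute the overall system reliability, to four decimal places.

0.9621

Series (battery pack and occlusion detector): 0.947000 × 0.978000 = 0.926166
Series (peristaltic pump, alarm module, user-interface board, and flow sensor): 0.738000 × 0.822000 × 0.819000 × 0.980000 = 0.486898
Parallel ([0.926166] and [0.486898]): 1 − (1 − 0.926166)(1 − 0.486898) = 0.9621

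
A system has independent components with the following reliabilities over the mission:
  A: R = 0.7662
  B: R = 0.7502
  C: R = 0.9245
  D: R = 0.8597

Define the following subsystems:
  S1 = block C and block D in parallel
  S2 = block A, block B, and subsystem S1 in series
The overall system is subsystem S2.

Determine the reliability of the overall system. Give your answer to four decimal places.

Parallel (C and D): 1 − (1 − 0.924500)(1 − 0.859700) = 0.989407
Series (A, B, and [0.989407]): 0.766200 × 0.750200 × 0.989407 = 0.5687

0.5687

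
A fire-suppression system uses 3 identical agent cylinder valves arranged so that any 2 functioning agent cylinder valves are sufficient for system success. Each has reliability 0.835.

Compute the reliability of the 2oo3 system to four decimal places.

0.9273

R = Σ_{i=2}^{3} C(3,i) p^i (1−p)^{3−i} with p = 0.835
C(3,2)·0.835^2·0.165^1 = 0.345126
C(3,3)·0.835^3·0.165^0 = 0.582183
Sum = 0.9273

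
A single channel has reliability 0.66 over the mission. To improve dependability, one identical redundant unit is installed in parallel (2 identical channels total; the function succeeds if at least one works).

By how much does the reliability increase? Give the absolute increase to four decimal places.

R_before = 0.66
R_after = 1 − (1 − 0.66)^2 = 0.8844
ΔR = 0.8844 − 0.66 = 0.2244

0.2244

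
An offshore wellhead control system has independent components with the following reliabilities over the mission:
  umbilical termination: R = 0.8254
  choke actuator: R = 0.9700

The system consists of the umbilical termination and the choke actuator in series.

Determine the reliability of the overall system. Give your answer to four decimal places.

Series (umbilical termination and choke actuator): 0.825400 × 0.970000 = 0.8006

0.8006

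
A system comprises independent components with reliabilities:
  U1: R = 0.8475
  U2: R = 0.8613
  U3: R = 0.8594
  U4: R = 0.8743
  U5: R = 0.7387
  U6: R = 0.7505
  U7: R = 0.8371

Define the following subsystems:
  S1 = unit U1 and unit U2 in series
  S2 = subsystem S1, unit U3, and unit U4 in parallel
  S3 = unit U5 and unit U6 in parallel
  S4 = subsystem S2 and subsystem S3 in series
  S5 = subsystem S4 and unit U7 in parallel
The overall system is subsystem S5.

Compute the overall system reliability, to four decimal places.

0.9887

Series (U1 and U2): 0.847500 × 0.861300 = 0.729952
Parallel ([0.729952], U3, and U4): 1 − (1 − 0.729952)(1 − 0.859400)(1 − 0.874300) = 0.995227
Parallel (U5 and U6): 1 − (1 − 0.738700)(1 − 0.750500) = 0.934806
Series ([0.995227] and [0.934806]): 0.995227 × 0.934806 = 0.930344
Parallel ([0.930344] and U7): 1 − (1 − 0.930344)(1 − 0.837100) = 0.9887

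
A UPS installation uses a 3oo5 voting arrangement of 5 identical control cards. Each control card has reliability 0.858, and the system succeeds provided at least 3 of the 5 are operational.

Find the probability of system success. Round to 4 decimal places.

0.9771

R = Σ_{i=3}^{5} C(5,i) p^i (1−p)^{5−i} with p = 0.858
C(5,3)·0.858^3·0.142^2 = 0.127362
C(5,4)·0.858^4·0.142^1 = 0.384776
C(5,5)·0.858^5·0.142^0 = 0.464982
Sum = 0.9771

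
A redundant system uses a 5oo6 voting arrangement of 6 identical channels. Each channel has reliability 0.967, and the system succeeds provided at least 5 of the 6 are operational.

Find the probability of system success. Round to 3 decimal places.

0.985

R = Σ_{i=5}^{6} C(6,i) p^i (1−p)^{6−i} with p = 0.967
C(6,5)·0.967^5·0.033^1 = 0.16742
C(6,6)·0.967^6·0.033^0 = 0.81763
Sum = 0.985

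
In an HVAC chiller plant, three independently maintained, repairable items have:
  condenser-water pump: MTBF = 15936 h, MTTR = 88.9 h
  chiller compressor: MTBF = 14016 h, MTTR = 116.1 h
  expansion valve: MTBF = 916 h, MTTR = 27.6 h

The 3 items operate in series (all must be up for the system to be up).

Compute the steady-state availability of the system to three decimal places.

0.957

A(condenser-water pump) = MTBF/(MTBF+MTTR) = 15936/(15936+88.9) = 0.994452
A(chiller compressor) = MTBF/(MTBF+MTTR) = 14016/(14016+116.1) = 0.991785
A(expansion valve) = MTBF/(MTBF+MTTR) = 916/(916+27.6) = 0.970750
Series availability: 0.994452 × 0.991785 × 0.970750 = 0.957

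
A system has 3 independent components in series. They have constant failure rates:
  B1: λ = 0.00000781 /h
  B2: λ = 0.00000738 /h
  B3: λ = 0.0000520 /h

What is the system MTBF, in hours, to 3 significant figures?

Series of exponential components: λ_sys = Σ λ_i
λ_sys = 0.00000781 + 0.00000738 + 0.0000520 = 6.7190e-05 /h
MTBF = 1 / λ_sys = 14900 h

14900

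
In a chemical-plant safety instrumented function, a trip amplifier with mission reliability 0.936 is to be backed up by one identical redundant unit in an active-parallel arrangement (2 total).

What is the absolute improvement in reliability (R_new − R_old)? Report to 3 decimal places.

R_before = 0.936
R_after = 1 − (1 − 0.936)^2 = 0.996
ΔR = 0.996 − 0.936 = 0.060

0.060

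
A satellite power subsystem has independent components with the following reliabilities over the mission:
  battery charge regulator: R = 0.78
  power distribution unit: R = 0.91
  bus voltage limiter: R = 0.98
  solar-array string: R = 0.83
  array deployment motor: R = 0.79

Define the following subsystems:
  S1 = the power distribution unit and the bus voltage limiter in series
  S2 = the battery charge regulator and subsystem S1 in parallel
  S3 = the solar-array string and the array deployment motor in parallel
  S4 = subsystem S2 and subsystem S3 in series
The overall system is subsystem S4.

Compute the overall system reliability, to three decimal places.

0.941

Series (power distribution unit and bus voltage limiter): 0.91000 × 0.98000 = 0.89180
Parallel (battery charge regulator and [0.89180]): 1 − (1 − 0.78000)(1 − 0.89180) = 0.97620
Parallel (solar-array string and array deployment motor): 1 − (1 − 0.83000)(1 − 0.79000) = 0.96430
Series ([0.97620] and [0.96430]): 0.97620 × 0.96430 = 0.941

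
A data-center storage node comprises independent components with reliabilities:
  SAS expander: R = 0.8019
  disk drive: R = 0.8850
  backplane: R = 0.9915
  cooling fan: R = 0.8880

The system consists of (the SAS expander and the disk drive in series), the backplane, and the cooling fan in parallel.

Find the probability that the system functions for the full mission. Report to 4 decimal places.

Series (SAS expander and disk drive): 0.801900 × 0.885000 = 0.709682
Parallel ([0.709682], backplane, and cooling fan): 1 − (1 − 0.709682)(1 − 0.991500)(1 − 0.888000) = 0.9997

0.9997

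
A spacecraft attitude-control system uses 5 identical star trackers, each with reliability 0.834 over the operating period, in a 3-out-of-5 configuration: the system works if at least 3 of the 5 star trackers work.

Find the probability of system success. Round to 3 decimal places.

R = Σ_{i=3}^{5} C(5,i) p^i (1−p)^{5−i} with p = 0.834
C(5,3)·0.834^3·0.166^2 = 0.15985
C(5,4)·0.834^4·0.166^1 = 0.40155
C(5,5)·0.834^5·0.166^0 = 0.40349
Sum = 0.965

0.965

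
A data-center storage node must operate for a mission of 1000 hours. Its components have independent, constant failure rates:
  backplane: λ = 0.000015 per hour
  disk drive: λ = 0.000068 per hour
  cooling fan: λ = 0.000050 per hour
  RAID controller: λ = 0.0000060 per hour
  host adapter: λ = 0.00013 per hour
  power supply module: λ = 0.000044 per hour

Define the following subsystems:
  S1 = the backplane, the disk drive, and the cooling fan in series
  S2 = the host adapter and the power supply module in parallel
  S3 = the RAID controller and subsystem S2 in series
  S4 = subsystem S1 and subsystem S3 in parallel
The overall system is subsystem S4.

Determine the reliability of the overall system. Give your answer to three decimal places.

R(backplane) = exp(−0.000015 × 1000) = 0.98511
R(disk drive) = exp(−0.000068 × 1000) = 0.93426
R(cooling fan) = exp(−0.000050 × 1000) = 0.95123
R(RAID controller) = exp(−0.0000060 × 1000) = 0.99402
R(host adapter) = exp(−0.00013 × 1000) = 0.87810
R(power supply module) = exp(−0.000044 × 1000) = 0.95695
Series (backplane, disk drive, and cooling fan): 0.98511 × 0.93426 × 0.95123 = 0.87546
Parallel (host adapter and power supply module): 1 − (1 − 0.87810)(1 − 0.95695) = 0.99475
Series (RAID controller and [0.99475]): 0.99402 × 0.99475 = 0.98880
Parallel ([0.87546] and [0.98880]): 1 − (1 − 0.87546)(1 − 0.98880) = 0.999

0.999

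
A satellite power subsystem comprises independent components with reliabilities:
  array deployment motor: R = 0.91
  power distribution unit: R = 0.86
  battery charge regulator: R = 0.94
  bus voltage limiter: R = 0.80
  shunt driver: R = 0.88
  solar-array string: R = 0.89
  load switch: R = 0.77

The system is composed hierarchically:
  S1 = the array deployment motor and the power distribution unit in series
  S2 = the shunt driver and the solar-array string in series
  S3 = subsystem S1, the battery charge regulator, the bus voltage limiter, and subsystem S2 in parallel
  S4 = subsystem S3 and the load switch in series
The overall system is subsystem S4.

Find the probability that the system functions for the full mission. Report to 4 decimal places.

0.7696

Series (array deployment motor and power distribution unit): 0.910000 × 0.860000 = 0.782600
Series (shunt driver and solar-array string): 0.880000 × 0.890000 = 0.783200
Parallel ([0.782600], battery charge regulator, bus voltage limiter, and [0.783200]): 1 − (1 − 0.782600)(1 − 0.940000)(1 − 0.800000)(1 − 0.783200) = 0.999434
Series ([0.999434] and load switch): 0.999434 × 0.770000 = 0.7696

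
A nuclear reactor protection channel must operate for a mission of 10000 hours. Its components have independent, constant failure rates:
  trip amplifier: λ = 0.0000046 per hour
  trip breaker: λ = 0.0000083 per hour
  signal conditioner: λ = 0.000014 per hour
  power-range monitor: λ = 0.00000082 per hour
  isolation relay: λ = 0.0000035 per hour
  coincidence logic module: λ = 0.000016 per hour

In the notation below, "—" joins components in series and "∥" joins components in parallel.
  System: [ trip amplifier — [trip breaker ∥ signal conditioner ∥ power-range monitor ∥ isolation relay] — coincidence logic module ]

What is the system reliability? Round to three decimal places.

R(trip amplifier) = exp(−0.0000046 × 10000) = 0.95504
R(trip breaker) = exp(−0.0000083 × 10000) = 0.92035
R(signal conditioner) = exp(−0.000014 × 10000) = 0.86936
R(power-range monitor) = exp(−0.00000082 × 10000) = 0.99183
R(isolation relay) = exp(−0.0000035 × 10000) = 0.96561
R(coincidence logic module) = exp(−0.000016 × 10000) = 0.85214
Parallel (trip breaker, signal conditioner, power-range monitor, and isolation relay): 1 − (1 − 0.92035)(1 − 0.86936)(1 − 0.99183)(1 − 0.96561) = 1.00000
Series (trip amplifier, [1.00000], and coincidence logic module): 0.95504 × 1.00000 × 0.85214 = 0.814

0.814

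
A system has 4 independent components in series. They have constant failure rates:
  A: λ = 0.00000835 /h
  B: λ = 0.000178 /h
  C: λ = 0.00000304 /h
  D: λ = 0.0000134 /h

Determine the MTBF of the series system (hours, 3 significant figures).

Series of exponential components: λ_sys = Σ λ_i
λ_sys = 0.00000835 + 0.000178 + 0.00000304 + 0.0000134 = 2.0279e-04 /h
MTBF = 1 / λ_sys = 4930 h

4930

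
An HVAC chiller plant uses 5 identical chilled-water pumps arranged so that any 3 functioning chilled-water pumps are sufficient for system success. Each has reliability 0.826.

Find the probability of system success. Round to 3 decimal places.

R = Σ_{i=3}^{5} C(5,i) p^i (1−p)^{5−i} with p = 0.826
C(5,3)·0.826^3·0.174^2 = 0.17062
C(5,4)·0.826^4·0.174^1 = 0.40499
C(5,5)·0.826^5·0.174^0 = 0.38450
Sum = 0.960

0.960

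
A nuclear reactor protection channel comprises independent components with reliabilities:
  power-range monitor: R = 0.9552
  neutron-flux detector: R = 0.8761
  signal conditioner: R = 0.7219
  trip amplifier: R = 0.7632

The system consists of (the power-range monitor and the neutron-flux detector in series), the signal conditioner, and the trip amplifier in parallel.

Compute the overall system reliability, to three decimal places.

Series (power-range monitor and neutron-flux detector): 0.95520 × 0.87610 = 0.83685
Parallel ([0.83685], signal conditioner, and trip amplifier): 1 − (1 − 0.83685)(1 − 0.72190)(1 − 0.76320) = 0.989

0.989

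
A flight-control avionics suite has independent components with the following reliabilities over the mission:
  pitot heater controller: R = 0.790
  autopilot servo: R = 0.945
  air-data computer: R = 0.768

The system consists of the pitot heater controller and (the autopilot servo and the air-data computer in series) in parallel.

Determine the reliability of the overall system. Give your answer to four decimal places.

0.9424

Series (autopilot servo and air-data computer): 0.945000 × 0.768000 = 0.725760
Parallel (pitot heater controller and [0.725760]): 1 − (1 − 0.790000)(1 − 0.725760) = 0.9424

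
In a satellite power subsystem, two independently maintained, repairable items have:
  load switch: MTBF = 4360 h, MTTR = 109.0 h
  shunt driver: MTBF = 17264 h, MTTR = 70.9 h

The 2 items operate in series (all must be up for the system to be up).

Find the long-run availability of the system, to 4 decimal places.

A(load switch) = MTBF/(MTBF+MTTR) = 4360/(4360+109.0) = 0.975610
A(shunt driver) = MTBF/(MTBF+MTTR) = 17264/(17264+70.9) = 0.995910
Series availability: 0.975610 × 0.995910 = 0.9716

0.9716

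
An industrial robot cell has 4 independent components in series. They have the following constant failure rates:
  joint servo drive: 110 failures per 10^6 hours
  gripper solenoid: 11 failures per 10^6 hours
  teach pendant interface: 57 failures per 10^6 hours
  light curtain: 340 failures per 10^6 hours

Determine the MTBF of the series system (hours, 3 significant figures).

Series of exponential components: λ_sys = Σ λ_i
λ_sys = 0.00011 + 0.000011 + 0.000057 + 0.00034 = 5.1800e-04 /h
MTBF = 1 / λ_sys = 1930 h

1930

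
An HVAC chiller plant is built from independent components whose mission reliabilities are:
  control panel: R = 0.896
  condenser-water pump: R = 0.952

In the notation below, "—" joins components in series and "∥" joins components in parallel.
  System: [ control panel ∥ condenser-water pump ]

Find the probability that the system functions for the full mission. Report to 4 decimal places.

Parallel (control panel and condenser-water pump): 1 − (1 − 0.896000)(1 − 0.952000) = 0.9950

0.9950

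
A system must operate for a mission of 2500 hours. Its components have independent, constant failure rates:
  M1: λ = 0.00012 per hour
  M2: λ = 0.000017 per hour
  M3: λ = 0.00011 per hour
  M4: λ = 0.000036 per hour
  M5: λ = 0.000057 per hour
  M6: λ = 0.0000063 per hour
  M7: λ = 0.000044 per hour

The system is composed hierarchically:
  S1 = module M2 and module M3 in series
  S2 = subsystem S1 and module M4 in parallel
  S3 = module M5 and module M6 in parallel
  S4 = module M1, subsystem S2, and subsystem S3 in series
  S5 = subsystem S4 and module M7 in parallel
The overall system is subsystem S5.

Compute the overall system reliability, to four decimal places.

R(M1) = exp(−0.00012 × 2500) = 0.740818
R(M2) = exp(−0.000017 × 2500) = 0.958390
R(M3) = exp(−0.00011 × 2500) = 0.759572
R(M4) = exp(−0.000036 × 2500) = 0.913931
R(M5) = exp(−0.000057 × 2500) = 0.867188
R(M6) = exp(−0.0000063 × 2500) = 0.984373
R(M7) = exp(−0.000044 × 2500) = 0.895834
Series (M2 and M3): 0.958390 × 0.759572 = 0.727966
Parallel ([0.727966] and M4): 1 − (1 − 0.727966)(1 − 0.913931) = 0.976586
Parallel (M5 and M6): 1 − (1 − 0.867188)(1 − 0.984373) = 0.997925
Series (M1, [0.976586], and [0.997925]): 0.740818 × 0.976586 × 0.997925 = 0.721971
Parallel ([0.721971] and M7): 1 − (1 − 0.721971)(1 − 0.895834) = 0.9710

0.9710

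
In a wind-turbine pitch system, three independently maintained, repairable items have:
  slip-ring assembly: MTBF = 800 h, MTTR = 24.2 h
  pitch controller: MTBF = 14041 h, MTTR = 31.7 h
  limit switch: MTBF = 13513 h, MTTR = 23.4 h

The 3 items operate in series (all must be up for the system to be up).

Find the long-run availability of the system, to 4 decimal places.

A(slip-ring assembly) = MTBF/(MTBF+MTTR) = 800/(800+24.2) = 0.970638
A(pitch controller) = MTBF/(MTBF+MTTR) = 14041/(14041+31.7) = 0.997747
A(limit switch) = MTBF/(MTBF+MTTR) = 13513/(13513+23.4) = 0.998271
Series availability: 0.970638 × 0.997747 × 0.998271 = 0.9668

0.9668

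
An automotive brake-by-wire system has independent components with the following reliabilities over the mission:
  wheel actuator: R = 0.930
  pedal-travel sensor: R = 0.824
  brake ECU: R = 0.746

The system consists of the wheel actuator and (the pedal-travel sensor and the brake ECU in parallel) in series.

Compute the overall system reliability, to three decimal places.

Parallel (pedal-travel sensor and brake ECU): 1 − (1 − 0.82400)(1 − 0.74600) = 0.95530
Series (wheel actuator and [0.95530]): 0.93000 × 0.95530 = 0.888

0.888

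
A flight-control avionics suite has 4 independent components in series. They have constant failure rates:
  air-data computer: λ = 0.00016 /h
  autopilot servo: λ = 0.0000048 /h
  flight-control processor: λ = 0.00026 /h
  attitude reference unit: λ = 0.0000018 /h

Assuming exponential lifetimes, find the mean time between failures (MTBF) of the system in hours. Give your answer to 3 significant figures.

Series of exponential components: λ_sys = Σ λ_i
λ_sys = 0.00016 + 0.0000048 + 0.00026 + 0.0000018 = 4.2660e-04 /h
MTBF = 1 / λ_sys = 2340 h

2340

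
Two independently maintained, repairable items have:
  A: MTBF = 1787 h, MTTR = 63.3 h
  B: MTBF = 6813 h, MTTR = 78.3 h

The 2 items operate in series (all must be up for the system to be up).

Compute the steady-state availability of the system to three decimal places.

A(A) = MTBF/(MTBF+MTTR) = 1787/(1787+63.3) = 0.965789
A(B) = MTBF/(MTBF+MTTR) = 6813/(6813+78.3) = 0.988638
Series availability: 0.965789 × 0.988638 = 0.955

0.955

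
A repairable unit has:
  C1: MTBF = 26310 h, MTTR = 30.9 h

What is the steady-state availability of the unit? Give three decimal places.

A(C1) = MTBF/(MTBF+MTTR) = 26310/(26310+30.9) = 0.999

0.999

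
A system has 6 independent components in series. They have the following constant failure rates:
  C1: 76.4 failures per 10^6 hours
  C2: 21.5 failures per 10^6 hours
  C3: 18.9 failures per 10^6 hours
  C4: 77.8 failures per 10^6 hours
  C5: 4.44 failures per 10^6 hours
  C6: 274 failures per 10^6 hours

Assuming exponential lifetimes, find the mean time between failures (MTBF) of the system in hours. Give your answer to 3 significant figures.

2110

Series of exponential components: λ_sys = Σ λ_i
λ_sys = 0.0000764 + 0.0000215 + 0.0000189 + 0.0000778 + 0.00000444 + 0.000274 = 4.7304e-04 /h
MTBF = 1 / λ_sys = 2110 h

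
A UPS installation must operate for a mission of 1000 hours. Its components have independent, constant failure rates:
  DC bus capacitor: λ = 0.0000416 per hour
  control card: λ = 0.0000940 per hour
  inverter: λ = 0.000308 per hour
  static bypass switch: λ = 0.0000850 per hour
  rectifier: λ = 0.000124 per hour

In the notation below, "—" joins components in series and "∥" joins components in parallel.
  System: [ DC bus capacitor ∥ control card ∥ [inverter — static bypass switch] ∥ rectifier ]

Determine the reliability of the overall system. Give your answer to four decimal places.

0.9999

R(DC bus capacitor) = exp(−0.0000416 × 1000) = 0.959253
R(control card) = exp(−0.0000940 × 1000) = 0.910283
R(inverter) = exp(−0.000308 × 1000) = 0.734915
R(static bypass switch) = exp(−0.0000850 × 1000) = 0.918512
R(rectifier) = exp(−0.000124 × 1000) = 0.883380
Series (inverter and static bypass switch): 0.734915 × 0.918512 = 0.675028
Parallel (DC bus capacitor, control card, [0.675028], and rectifier): 1 − (1 − 0.959253)(1 − 0.910283)(1 − 0.675028)(1 − 0.883380) = 0.9999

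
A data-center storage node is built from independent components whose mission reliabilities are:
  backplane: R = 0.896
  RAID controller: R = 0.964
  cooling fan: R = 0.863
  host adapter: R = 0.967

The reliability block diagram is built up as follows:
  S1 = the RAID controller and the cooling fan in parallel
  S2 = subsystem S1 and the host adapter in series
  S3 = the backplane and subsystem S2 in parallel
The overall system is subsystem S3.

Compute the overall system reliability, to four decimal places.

0.9961

Parallel (RAID controller and cooling fan): 1 − (1 − 0.964000)(1 − 0.863000) = 0.995068
Series ([0.995068] and host adapter): 0.995068 × 0.967000 = 0.962231
Parallel (backplane and [0.962231]): 1 − (1 − 0.896000)(1 − 0.962231) = 0.9961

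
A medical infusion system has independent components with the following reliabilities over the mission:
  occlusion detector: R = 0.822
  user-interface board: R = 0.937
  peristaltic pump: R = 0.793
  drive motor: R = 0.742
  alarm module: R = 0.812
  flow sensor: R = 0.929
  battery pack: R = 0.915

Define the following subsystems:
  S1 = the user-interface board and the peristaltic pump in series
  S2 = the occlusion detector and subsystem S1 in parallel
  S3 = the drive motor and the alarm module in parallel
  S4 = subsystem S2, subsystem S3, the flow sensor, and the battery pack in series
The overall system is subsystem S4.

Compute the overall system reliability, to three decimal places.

Series (user-interface board and peristaltic pump): 0.93700 × 0.79300 = 0.74304
Parallel (occlusion detector and [0.74304]): 1 − (1 − 0.82200)(1 − 0.74304) = 0.95426
Parallel (drive motor and alarm module): 1 − (1 − 0.74200)(1 − 0.81200) = 0.95150
Series ([0.95426], [0.95150], flow sensor, and battery pack): 0.95426 × 0.95150 × 0.92900 × 0.91500 = 0.772

0.772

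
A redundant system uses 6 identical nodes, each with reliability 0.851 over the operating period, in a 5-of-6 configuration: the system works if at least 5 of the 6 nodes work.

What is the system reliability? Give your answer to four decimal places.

0.7788

R = Σ_{i=5}^{6} C(6,i) p^i (1−p)^{6−i} with p = 0.851
C(6,5)·0.851^5·0.149^1 = 0.399011
C(6,6)·0.851^6·0.149^0 = 0.379820
Sum = 0.7788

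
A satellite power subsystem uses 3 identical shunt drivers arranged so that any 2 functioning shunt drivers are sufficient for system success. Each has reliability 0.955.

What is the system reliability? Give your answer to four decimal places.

0.9941

R = Σ_{i=2}^{3} C(3,i) p^i (1−p)^{3−i} with p = 0.955
C(3,2)·0.955^2·0.045^1 = 0.123123
C(3,3)·0.955^3·0.045^0 = 0.870984
Sum = 0.9941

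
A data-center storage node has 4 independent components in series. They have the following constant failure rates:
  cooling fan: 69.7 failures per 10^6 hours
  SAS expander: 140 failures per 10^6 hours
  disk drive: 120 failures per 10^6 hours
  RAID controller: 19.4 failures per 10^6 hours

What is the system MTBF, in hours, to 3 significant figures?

2860

Series of exponential components: λ_sys = Σ λ_i
λ_sys = 0.0000697 + 0.000140 + 0.000120 + 0.0000194 = 3.4910e-04 /h
MTBF = 1 / λ_sys = 2860 h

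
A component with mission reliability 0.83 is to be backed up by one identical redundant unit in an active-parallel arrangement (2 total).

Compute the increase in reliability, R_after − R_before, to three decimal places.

R_before = 0.83
R_after = 1 − (1 − 0.83)^2 = 0.971
ΔR = 0.971 − 0.83 = 0.141

0.141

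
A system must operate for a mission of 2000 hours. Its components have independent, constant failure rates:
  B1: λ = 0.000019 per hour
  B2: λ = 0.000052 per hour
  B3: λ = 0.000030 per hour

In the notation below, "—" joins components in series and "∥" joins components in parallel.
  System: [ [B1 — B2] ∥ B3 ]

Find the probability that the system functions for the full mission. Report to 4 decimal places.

0.9923

R(B1) = exp(−0.000019 × 2000) = 0.962713
R(B2) = exp(−0.000052 × 2000) = 0.901225
R(B3) = exp(−0.000030 × 2000) = 0.941765
Series (B1 and B2): 0.962713 × 0.901225 = 0.867621
Parallel ([0.867621] and B3): 1 − (1 − 0.867621)(1 − 0.941765) = 0.9923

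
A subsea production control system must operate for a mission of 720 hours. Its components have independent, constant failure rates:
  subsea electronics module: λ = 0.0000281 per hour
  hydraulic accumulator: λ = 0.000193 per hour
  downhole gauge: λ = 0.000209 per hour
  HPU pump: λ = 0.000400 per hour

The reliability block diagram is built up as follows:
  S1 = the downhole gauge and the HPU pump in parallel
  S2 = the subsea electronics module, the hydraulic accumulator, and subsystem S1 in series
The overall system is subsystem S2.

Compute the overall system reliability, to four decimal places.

0.8230

R(subsea electronics module) = exp(−0.0000281 × 720) = 0.979971
R(hydraulic accumulator) = exp(−0.000193 × 720) = 0.870263
R(downhole gauge) = exp(−0.000209 × 720) = 0.860295
R(HPU pump) = exp(−0.000400 × 720) = 0.749762
Parallel (downhole gauge and HPU pump): 1 − (1 − 0.860295)(1 − 0.749762) = 0.965041
Series (subsea electronics module, hydraulic accumulator, and [0.965041]): 0.979971 × 0.870263 × 0.965041 = 0.8230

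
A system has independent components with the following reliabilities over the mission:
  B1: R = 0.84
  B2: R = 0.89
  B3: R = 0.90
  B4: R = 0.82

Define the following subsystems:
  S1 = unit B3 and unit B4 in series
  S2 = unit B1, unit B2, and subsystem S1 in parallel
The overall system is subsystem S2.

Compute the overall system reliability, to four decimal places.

0.9954

Series (B3 and B4): 0.900000 × 0.820000 = 0.738000
Parallel (B1, B2, and [0.738000]): 1 − (1 − 0.840000)(1 − 0.890000)(1 − 0.738000) = 0.9954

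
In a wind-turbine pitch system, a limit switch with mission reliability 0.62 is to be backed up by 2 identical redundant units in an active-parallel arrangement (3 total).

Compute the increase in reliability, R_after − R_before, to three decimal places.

R_before = 0.62
R_after = 1 − (1 − 0.62)^3 = 0.945
ΔR = 0.945 − 0.62 = 0.325

0.325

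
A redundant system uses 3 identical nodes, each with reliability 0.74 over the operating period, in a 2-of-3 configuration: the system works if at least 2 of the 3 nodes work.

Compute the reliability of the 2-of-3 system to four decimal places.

0.8324

R = Σ_{i=2}^{3} C(3,i) p^i (1−p)^{3−i} with p = 0.74
C(3,2)·0.74^2·0.26^1 = 0.427128
C(3,3)·0.74^3·0.26^0 = 0.405224
Sum = 0.8324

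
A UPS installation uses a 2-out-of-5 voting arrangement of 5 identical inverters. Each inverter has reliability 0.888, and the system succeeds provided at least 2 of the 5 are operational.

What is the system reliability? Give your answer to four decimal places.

0.9993

R = Σ_{i=2}^{5} C(5,i) p^i (1−p)^{5−i} with p = 0.888
C(5,2)·0.888^2·0.112^3 = 0.011078
C(5,3)·0.888^3·0.112^2 = 0.087836
C(5,4)·0.888^4·0.112^1 = 0.348209
C(5,5)·0.888^5·0.112^0 = 0.552160
Sum = 0.9993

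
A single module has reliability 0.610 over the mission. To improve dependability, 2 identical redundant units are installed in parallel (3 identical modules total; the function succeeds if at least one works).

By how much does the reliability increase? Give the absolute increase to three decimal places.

R_before = 0.610
R_after = 1 − (1 − 0.610)^3 = 0.941
ΔR = 0.941 − 0.610 = 0.331

0.331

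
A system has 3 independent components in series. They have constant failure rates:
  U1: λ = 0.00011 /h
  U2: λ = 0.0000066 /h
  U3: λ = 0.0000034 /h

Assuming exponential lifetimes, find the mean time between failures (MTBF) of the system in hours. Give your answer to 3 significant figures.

8330

Series of exponential components: λ_sys = Σ λ_i
λ_sys = 0.00011 + 0.0000066 + 0.0000034 = 1.2000e-04 /h
MTBF = 1 / λ_sys = 8330 h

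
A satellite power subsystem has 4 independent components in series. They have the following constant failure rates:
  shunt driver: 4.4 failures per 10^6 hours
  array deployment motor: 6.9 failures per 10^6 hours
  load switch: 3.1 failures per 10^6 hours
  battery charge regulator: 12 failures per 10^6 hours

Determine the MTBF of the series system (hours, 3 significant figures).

37900

Series of exponential components: λ_sys = Σ λ_i
λ_sys = 0.0000044 + 0.0000069 + 0.0000031 + 0.000012 = 2.6400e-05 /h
MTBF = 1 / λ_sys = 37900 h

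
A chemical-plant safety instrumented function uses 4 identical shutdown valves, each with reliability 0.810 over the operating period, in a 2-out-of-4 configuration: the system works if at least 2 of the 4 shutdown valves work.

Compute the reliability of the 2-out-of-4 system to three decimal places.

0.976

R = Σ_{i=2}^{4} C(4,i) p^i (1−p)^{4−i} with p = 0.810
C(4,2)·0.810^2·0.190^2 = 0.14211
C(4,3)·0.810^3·0.190^1 = 0.40390
C(4,4)·0.810^4·0.190^0 = 0.43047
Sum = 0.976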